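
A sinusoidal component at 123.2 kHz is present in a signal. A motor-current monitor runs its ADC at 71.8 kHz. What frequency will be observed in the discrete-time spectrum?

20.4 kHz

123.2 kHz mod fs = 51.4 kHz.
51.4 kHz > fs/2 = 35.9 kHz, folds to fs − 51.4 kHz = 20.4 kHz.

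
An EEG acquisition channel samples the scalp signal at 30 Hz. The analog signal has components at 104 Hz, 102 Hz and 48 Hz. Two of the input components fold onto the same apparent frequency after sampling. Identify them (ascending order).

fs/2 = 15 Hz.
104 Hz mod fs = 14 Hz.
14 Hz ≤ fs/2 = 15 Hz, appears at 14 Hz.
102 Hz mod fs = 12 Hz.
12 Hz ≤ fs/2 = 15 Hz, appears at 12 Hz.
48 Hz mod fs = 18 Hz.
18 Hz > fs/2 = 15 Hz, folds to fs − 18 Hz = 12 Hz.
48 Hz and 102 Hz both map to 12 Hz.

48 Hz, 102 Hz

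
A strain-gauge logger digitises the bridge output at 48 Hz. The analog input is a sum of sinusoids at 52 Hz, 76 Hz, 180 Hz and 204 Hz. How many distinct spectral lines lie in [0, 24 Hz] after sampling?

fs/2 = 24 Hz.
52 Hz mod fs = 4 Hz.
4 Hz ≤ fs/2 = 24 Hz, appears at 4 Hz.
76 Hz mod fs = 28 Hz.
28 Hz > fs/2 = 24 Hz, folds to fs − 28 Hz = 20 Hz.
180 Hz mod fs = 36 Hz.
36 Hz > fs/2 = 24 Hz, folds to fs − 36 Hz = 12 Hz.
204 Hz mod fs = 12 Hz.
12 Hz ≤ fs/2 = 24 Hz, appears at 12 Hz.
Distinct values: {4 Hz, 12 Hz, 20 Hz} → 3.

3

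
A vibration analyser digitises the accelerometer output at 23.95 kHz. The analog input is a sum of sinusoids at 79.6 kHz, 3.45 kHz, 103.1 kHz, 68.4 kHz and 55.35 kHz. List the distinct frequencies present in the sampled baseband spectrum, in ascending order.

fs/2 = 11.975 kHz.
79.6 kHz mod fs = 7.75 kHz.
7.75 kHz ≤ fs/2 = 11.975 kHz, appears at 7.75 kHz.
3.45 kHz ≤ fs/2 = 11.975 kHz, passes unchanged.
103.1 kHz mod fs = 7.3 kHz.
7.3 kHz ≤ fs/2 = 11.975 kHz, appears at 7.3 kHz.
68.4 kHz mod fs = 20.5 kHz.
20.5 kHz > fs/2 = 11.975 kHz, folds to fs − 20.5 kHz = 3.45 kHz.
55.35 kHz mod fs = 7.45 kHz.
7.45 kHz ≤ fs/2 = 11.975 kHz, appears at 7.45 kHz.
Distinct values: {3.45 kHz, 7.3 kHz, 7.45 kHz, 7.75 kHz}.

3.45 kHz, 7.3 kHz, 7.45 kHz, 7.75 kHz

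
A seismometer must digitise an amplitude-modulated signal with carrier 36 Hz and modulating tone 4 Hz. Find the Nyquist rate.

AM sidebands sit at fc ± fm = 32 Hz and 40 Hz.
Highest-frequency component: 40 Hz.
Nyquist rate = 2 × 40 Hz = 80 Hz.

80 Hz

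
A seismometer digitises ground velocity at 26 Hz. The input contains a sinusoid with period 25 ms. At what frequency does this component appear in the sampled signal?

T = 25 ms → f = 1/T = 40 Hz.
40 Hz mod fs = 14 Hz.
14 Hz > fs/2 = 13 Hz, folds to fs − 14 Hz = 12 Hz.

12 Hz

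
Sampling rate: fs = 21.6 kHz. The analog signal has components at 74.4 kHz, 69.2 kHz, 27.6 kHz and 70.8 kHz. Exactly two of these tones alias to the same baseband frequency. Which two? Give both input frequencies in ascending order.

27.6 kHz, 70.8 kHz

fs/2 = 10.8 kHz.
74.4 kHz mod fs = 9.6 kHz.
9.6 kHz ≤ fs/2 = 10.8 kHz, appears at 9.6 kHz.
69.2 kHz mod fs = 4.4 kHz.
4.4 kHz ≤ fs/2 = 10.8 kHz, appears at 4.4 kHz.
27.6 kHz mod fs = 6 kHz.
6 kHz ≤ fs/2 = 10.8 kHz, appears at 6 kHz.
70.8 kHz mod fs = 6 kHz.
6 kHz ≤ fs/2 = 10.8 kHz, appears at 6 kHz.
27.6 kHz and 70.8 kHz both map to 6 kHz.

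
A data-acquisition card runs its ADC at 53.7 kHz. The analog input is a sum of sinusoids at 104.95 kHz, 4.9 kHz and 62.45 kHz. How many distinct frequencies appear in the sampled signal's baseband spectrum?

3

fs/2 = 26.85 kHz.
104.95 kHz mod fs = 51.25 kHz.
51.25 kHz > fs/2 = 26.85 kHz, folds to fs − 51.25 kHz = 2.45 kHz.
4.9 kHz ≤ fs/2 = 26.85 kHz, passes unchanged.
62.45 kHz mod fs = 8.75 kHz.
8.75 kHz ≤ fs/2 = 26.85 kHz, appears at 8.75 kHz.
Distinct values: {2.45 kHz, 4.9 kHz, 8.75 kHz} → 3.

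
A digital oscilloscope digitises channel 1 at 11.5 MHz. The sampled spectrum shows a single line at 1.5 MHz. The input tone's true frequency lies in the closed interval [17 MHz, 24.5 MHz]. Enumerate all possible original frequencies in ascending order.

21.5 MHz, 24.5 MHz

Frequencies that alias to 1.5 MHz are k·fs ± 1.5 MHz for integer k ≥ 0.
k=0: 1.5 MHz.
k=1: 10 MHz, 13 MHz.
k=2: 21.5 MHz, 24.5 MHz.
k=3: 33 MHz, 36 MHz.
Within [17 MHz, 24.5 MHz]: 21.5 MHz, 24.5 MHz.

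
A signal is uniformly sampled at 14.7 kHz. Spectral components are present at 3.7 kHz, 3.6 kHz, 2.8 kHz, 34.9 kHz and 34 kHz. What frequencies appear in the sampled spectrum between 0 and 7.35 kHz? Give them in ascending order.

2.8 kHz, 3.6 kHz, 3.7 kHz, 4.6 kHz, 5.5 kHz

fs/2 = 7.35 kHz.
3.7 kHz ≤ fs/2 = 7.35 kHz, passes unchanged.
3.6 kHz ≤ fs/2 = 7.35 kHz, passes unchanged.
2.8 kHz ≤ fs/2 = 7.35 kHz, passes unchanged.
34.9 kHz mod fs = 5.5 kHz.
5.5 kHz ≤ fs/2 = 7.35 kHz, appears at 5.5 kHz.
34 kHz mod fs = 4.6 kHz.
4.6 kHz ≤ fs/2 = 7.35 kHz, appears at 4.6 kHz.
Distinct values: {2.8 kHz, 3.6 kHz, 3.7 kHz, 4.6 kHz, 5.5 kHz}.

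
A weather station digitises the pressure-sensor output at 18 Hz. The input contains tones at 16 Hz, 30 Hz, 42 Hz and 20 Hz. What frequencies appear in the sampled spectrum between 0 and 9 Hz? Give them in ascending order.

2 Hz, 6 Hz

fs/2 = 9 Hz.
16 Hz > fs/2 = 9 Hz, folds to fs − 16 Hz = 2 Hz.
30 Hz mod fs = 12 Hz.
12 Hz > fs/2 = 9 Hz, folds to fs − 12 Hz = 6 Hz.
42 Hz mod fs = 6 Hz.
6 Hz ≤ fs/2 = 9 Hz, appears at 6 Hz.
20 Hz mod fs = 2 Hz.
2 Hz ≤ fs/2 = 9 Hz, appears at 2 Hz.
Distinct values: {2 Hz, 6 Hz}.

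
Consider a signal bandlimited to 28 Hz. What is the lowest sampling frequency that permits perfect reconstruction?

Nyquist rate = 2 × 28 Hz = 56 Hz.

56 Hz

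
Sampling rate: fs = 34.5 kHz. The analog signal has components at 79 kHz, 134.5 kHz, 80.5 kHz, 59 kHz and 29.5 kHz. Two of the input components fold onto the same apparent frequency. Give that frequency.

10 kHz

fs/2 = 17.25 kHz.
79 kHz mod fs = 10 kHz.
10 kHz ≤ fs/2 = 17.25 kHz, appears at 10 kHz.
134.5 kHz mod fs = 31 kHz.
31 kHz > fs/2 = 17.25 kHz, folds to fs − 31 kHz = 3.5 kHz.
80.5 kHz mod fs = 11.5 kHz.
11.5 kHz ≤ fs/2 = 17.25 kHz, appears at 11.5 kHz.
59 kHz mod fs = 24.5 kHz.
24.5 kHz > fs/2 = 17.25 kHz, folds to fs − 24.5 kHz = 10 kHz.
29.5 kHz > fs/2 = 17.25 kHz, folds to fs − 29.5 kHz = 5 kHz.
59 kHz and 79 kHz both map to 10 kHz.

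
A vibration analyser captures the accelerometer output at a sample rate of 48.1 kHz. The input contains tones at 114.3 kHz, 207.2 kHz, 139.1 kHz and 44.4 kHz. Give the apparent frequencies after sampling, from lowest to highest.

fs/2 = 24.05 kHz.
114.3 kHz mod fs = 18.1 kHz.
18.1 kHz ≤ fs/2 = 24.05 kHz, appears at 18.1 kHz.
207.2 kHz mod fs = 14.8 kHz.
14.8 kHz ≤ fs/2 = 24.05 kHz, appears at 14.8 kHz.
139.1 kHz mod fs = 42.9 kHz.
42.9 kHz > fs/2 = 24.05 kHz, folds to fs − 42.9 kHz = 5.2 kHz.
44.4 kHz > fs/2 = 24.05 kHz, folds to fs − 44.4 kHz = 3.7 kHz.
Distinct values: {3.7 kHz, 5.2 kHz, 14.8 kHz, 18.1 kHz}.

3.7 kHz, 5.2 kHz, 14.8 kHz, 18.1 kHz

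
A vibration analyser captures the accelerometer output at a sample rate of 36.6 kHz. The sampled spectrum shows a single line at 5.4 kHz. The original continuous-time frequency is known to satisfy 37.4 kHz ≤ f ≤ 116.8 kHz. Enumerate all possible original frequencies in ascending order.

42 kHz, 67.8 kHz, 78.6 kHz, 104.4 kHz, 115.2 kHz

Frequencies that alias to 5.4 kHz are k·fs ± 5.4 kHz for integer k ≥ 0.
k=0: 5.4 kHz.
k=1: 31.2 kHz, 42 kHz.
k=2: 67.8 kHz, 78.6 kHz.
k=3: 104.4 kHz, 115.2 kHz.
k=4: 141 kHz, 151.8 kHz.
Within [37.4 kHz, 116.8 kHz]: 42 kHz, 67.8 kHz, 78.6 kHz, 104.4 kHz, 115.2 kHz.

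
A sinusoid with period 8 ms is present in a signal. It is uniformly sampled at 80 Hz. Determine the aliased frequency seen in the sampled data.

35 Hz

T = 8 ms → f = 1/T = 125 Hz.
125 Hz mod fs = 45 Hz.
45 Hz > fs/2 = 40 Hz, folds to fs − 45 Hz = 35 Hz.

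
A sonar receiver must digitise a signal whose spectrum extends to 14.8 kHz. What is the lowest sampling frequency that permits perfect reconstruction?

Nyquist rate = 2 × 14.8 kHz = 29.6 kHz.

29.6 kHz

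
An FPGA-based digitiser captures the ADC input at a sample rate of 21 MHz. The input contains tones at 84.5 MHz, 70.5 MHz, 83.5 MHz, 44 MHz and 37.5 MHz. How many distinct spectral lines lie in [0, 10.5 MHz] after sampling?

fs/2 = 10.5 MHz.
84.5 MHz mod fs = 0.5 MHz.
0.5 MHz ≤ fs/2 = 10.5 MHz, appears at 0.5 MHz.
70.5 MHz mod fs = 7.5 MHz.
7.5 MHz ≤ fs/2 = 10.5 MHz, appears at 7.5 MHz.
83.5 MHz mod fs = 20.5 MHz.
20.5 MHz > fs/2 = 10.5 MHz, folds to fs − 20.5 MHz = 0.5 MHz.
44 MHz mod fs = 2 MHz.
2 MHz ≤ fs/2 = 10.5 MHz, appears at 2 MHz.
37.5 MHz mod fs = 16.5 MHz.
16.5 MHz > fs/2 = 10.5 MHz, folds to fs − 16.5 MHz = 4.5 MHz.
Distinct values: {0.5 MHz, 2 MHz, 4.5 MHz, 7.5 MHz} → 4.

4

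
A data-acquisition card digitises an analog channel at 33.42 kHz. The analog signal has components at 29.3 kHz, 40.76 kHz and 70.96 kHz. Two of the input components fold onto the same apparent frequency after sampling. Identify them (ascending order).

29.3 kHz, 70.96 kHz

fs/2 = 16.71 kHz.
29.3 kHz > fs/2 = 16.71 kHz, folds to fs − 29.3 kHz = 4.12 kHz.
40.76 kHz mod fs = 7.34 kHz.
7.34 kHz ≤ fs/2 = 16.71 kHz, appears at 7.34 kHz.
70.96 kHz mod fs = 4.12 kHz.
4.12 kHz ≤ fs/2 = 16.71 kHz, appears at 4.12 kHz.
29.3 kHz and 70.96 kHz both map to 4.12 kHz.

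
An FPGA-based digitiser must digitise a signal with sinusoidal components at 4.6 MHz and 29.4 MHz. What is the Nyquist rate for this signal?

Highest-frequency component: 29.4 MHz.
Nyquist rate = 2 × 29.4 MHz = 58.8 MHz.

58.8 MHz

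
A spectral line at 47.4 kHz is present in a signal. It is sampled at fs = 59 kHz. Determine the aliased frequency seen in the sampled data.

11.6 kHz

47.4 kHz > fs/2 = 29.5 kHz, folds to fs − 47.4 kHz = 11.6 kHz.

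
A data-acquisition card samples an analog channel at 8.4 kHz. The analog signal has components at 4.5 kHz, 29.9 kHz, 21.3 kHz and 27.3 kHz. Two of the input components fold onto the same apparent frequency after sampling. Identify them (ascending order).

4.5 kHz, 21.3 kHz

fs/2 = 4.2 kHz.
4.5 kHz > fs/2 = 4.2 kHz, folds to fs − 4.5 kHz = 3.9 kHz.
29.9 kHz mod fs = 4.7 kHz.
4.7 kHz > fs/2 = 4.2 kHz, folds to fs − 4.7 kHz = 3.7 kHz.
21.3 kHz mod fs = 4.5 kHz.
4.5 kHz > fs/2 = 4.2 kHz, folds to fs − 4.5 kHz = 3.9 kHz.
27.3 kHz mod fs = 2.1 kHz.
2.1 kHz ≤ fs/2 = 4.2 kHz, appears at 2.1 kHz.
4.5 kHz and 21.3 kHz both map to 3.9 kHz.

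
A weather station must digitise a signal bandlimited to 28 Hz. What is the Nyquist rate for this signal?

56 Hz

Nyquist rate = 2 × 28 Hz = 56 Hz.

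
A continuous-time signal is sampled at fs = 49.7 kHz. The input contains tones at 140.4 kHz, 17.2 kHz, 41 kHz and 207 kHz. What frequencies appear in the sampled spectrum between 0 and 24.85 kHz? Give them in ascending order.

8.2 kHz, 8.7 kHz, 17.2 kHz

fs/2 = 24.85 kHz.
140.4 kHz mod fs = 41 kHz.
41 kHz > fs/2 = 24.85 kHz, folds to fs − 41 kHz = 8.7 kHz.
17.2 kHz ≤ fs/2 = 24.85 kHz, passes unchanged.
41 kHz > fs/2 = 24.85 kHz, folds to fs − 41 kHz = 8.7 kHz.
207 kHz mod fs = 8.2 kHz.
8.2 kHz ≤ fs/2 = 24.85 kHz, appears at 8.2 kHz.
Distinct values: {8.2 kHz, 8.7 kHz, 17.2 kHz}.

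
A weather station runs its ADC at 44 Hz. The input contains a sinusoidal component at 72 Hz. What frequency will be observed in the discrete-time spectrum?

16 Hz

72 Hz mod fs = 28 Hz.
28 Hz > fs/2 = 22 Hz, folds to fs − 28 Hz = 16 Hz.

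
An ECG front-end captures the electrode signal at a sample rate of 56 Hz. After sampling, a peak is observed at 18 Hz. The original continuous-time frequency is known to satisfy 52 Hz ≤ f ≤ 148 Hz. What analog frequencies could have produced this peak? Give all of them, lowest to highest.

Frequencies that alias to 18 Hz are k·fs ± 18 Hz for integer k ≥ 0.
k=0: 18 Hz.
k=1: 38 Hz, 74 Hz.
k=2: 94 Hz, 130 Hz.
k=3: 150 Hz, 186 Hz.
Within [52 Hz, 148 Hz]: 74 Hz, 94 Hz, 130 Hz.

74 Hz, 94 Hz, 130 Hz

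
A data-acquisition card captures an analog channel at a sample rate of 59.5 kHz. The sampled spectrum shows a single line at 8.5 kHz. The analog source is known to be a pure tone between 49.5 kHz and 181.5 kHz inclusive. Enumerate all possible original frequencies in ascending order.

Frequencies that alias to 8.5 kHz are k·fs ± 8.5 kHz for integer k ≥ 0.
k=0: 8.5 kHz.
k=1: 51 kHz, 68 kHz.
k=2: 110.5 kHz, 127.5 kHz.
k=3: 170 kHz, 187 kHz.
k=4: 229.5 kHz, 246.5 kHz.
Within [49.5 kHz, 181.5 kHz]: 51 kHz, 68 kHz, 110.5 kHz, 127.5 kHz, 170 kHz.

51 kHz, 68 kHz, 110.5 kHz, 127.5 kHz, 170 kHz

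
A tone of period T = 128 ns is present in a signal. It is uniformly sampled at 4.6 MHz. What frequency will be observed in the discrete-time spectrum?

T = 128 ns → f = 1/T = 7.8125 MHz.
7.8125 MHz mod fs = 3.2125 MHz.
3.2125 MHz > fs/2 = 2.3 MHz, folds to fs − 3.2125 MHz = 1.3875 MHz.

1.3875 MHz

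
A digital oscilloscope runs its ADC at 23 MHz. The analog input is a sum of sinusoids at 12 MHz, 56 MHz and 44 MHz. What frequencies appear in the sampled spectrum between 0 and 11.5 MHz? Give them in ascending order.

fs/2 = 11.5 MHz.
12 MHz > fs/2 = 11.5 MHz, folds to fs − 12 MHz = 11 MHz.
56 MHz mod fs = 10 MHz.
10 MHz ≤ fs/2 = 11.5 MHz, appears at 10 MHz.
44 MHz mod fs = 21 MHz.
21 MHz > fs/2 = 11.5 MHz, folds to fs − 21 MHz = 2 MHz.
Distinct values: {2 MHz, 10 MHz, 11 MHz}.

2 MHz, 10 MHz, 11 MHz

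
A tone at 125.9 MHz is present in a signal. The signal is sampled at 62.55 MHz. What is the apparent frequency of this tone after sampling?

125.9 MHz mod fs = 0.8 MHz.
0.8 MHz ≤ fs/2 = 31.275 MHz, appears at 0.8 MHz.

0.8 MHz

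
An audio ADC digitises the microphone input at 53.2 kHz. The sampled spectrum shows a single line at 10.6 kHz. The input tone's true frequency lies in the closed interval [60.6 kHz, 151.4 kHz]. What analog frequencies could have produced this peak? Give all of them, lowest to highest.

63.8 kHz, 95.8 kHz, 117 kHz, 149 kHz

Frequencies that alias to 10.6 kHz are k·fs ± 10.6 kHz for integer k ≥ 0.
k=0: 10.6 kHz.
k=1: 42.6 kHz, 63.8 kHz.
k=2: 95.8 kHz, 117 kHz.
k=3: 149 kHz, 170.2 kHz.
k=4: 202.2 kHz, 223.4 kHz.
Within [60.6 kHz, 151.4 kHz]: 63.8 kHz, 95.8 kHz, 117 kHz, 149 kHz.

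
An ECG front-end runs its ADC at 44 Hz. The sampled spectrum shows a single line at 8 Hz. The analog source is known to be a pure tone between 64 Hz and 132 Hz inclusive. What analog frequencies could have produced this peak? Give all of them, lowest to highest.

80 Hz, 96 Hz, 124 Hz

Frequencies that alias to 8 Hz are k·fs ± 8 Hz for integer k ≥ 0.
k=0: 8 Hz.
k=1: 36 Hz, 52 Hz.
k=2: 80 Hz, 96 Hz.
k=3: 124 Hz, 140 Hz.
k=4: 168 Hz, 184 Hz.
Within [64 Hz, 132 Hz]: 80 Hz, 96 Hz, 124 Hz.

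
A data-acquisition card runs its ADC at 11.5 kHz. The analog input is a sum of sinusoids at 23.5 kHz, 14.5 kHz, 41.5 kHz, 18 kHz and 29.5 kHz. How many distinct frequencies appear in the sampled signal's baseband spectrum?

4

fs/2 = 5.75 kHz.
23.5 kHz mod fs = 0.5 kHz.
0.5 kHz ≤ fs/2 = 5.75 kHz, appears at 0.5 kHz.
14.5 kHz mod fs = 3 kHz.
3 kHz ≤ fs/2 = 5.75 kHz, appears at 3 kHz.
41.5 kHz mod fs = 7 kHz.
7 kHz > fs/2 = 5.75 kHz, folds to fs − 7 kHz = 4.5 kHz.
18 kHz mod fs = 6.5 kHz.
6.5 kHz > fs/2 = 5.75 kHz, folds to fs − 6.5 kHz = 5 kHz.
29.5 kHz mod fs = 6.5 kHz.
6.5 kHz > fs/2 = 5.75 kHz, folds to fs − 6.5 kHz = 5 kHz.
Distinct values: {0.5 kHz, 3 kHz, 4.5 kHz, 5 kHz} → 4.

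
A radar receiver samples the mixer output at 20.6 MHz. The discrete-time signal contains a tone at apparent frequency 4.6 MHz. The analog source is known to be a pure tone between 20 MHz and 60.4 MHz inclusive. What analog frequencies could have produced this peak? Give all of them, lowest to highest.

25.2 MHz, 36.6 MHz, 45.8 MHz, 57.2 MHz

Frequencies that alias to 4.6 MHz are k·fs ± 4.6 MHz for integer k ≥ 0.
k=0: 4.6 MHz.
k=1: 16 MHz, 25.2 MHz.
k=2: 36.6 MHz, 45.8 MHz.
k=3: 57.2 MHz, 66.4 MHz.
k=4: 77.8 MHz, 87 MHz.
Within [20 MHz, 60.4 MHz]: 25.2 MHz, 36.6 MHz, 45.8 MHz, 57.2 MHz.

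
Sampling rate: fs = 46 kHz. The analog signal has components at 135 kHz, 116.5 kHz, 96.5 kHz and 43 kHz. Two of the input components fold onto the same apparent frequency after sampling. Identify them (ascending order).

43 kHz, 135 kHz

fs/2 = 23 kHz.
135 kHz mod fs = 43 kHz.
43 kHz > fs/2 = 23 kHz, folds to fs − 43 kHz = 3 kHz.
116.5 kHz mod fs = 24.5 kHz.
24.5 kHz > fs/2 = 23 kHz, folds to fs − 24.5 kHz = 21.5 kHz.
96.5 kHz mod fs = 4.5 kHz.
4.5 kHz ≤ fs/2 = 23 kHz, appears at 4.5 kHz.
43 kHz > fs/2 = 23 kHz, folds to fs − 43 kHz = 3 kHz.
43 kHz and 135 kHz both map to 3 kHz.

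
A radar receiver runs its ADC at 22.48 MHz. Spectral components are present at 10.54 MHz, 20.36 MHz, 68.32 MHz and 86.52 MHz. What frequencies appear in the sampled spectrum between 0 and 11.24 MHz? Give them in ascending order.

fs/2 = 11.24 MHz.
10.54 MHz ≤ fs/2 = 11.24 MHz, passes unchanged.
20.36 MHz > fs/2 = 11.24 MHz, folds to fs − 20.36 MHz = 2.12 MHz.
68.32 MHz mod fs = 0.88 MHz.
0.88 MHz ≤ fs/2 = 11.24 MHz, appears at 0.88 MHz.
86.52 MHz mod fs = 19.08 MHz.
19.08 MHz > fs/2 = 11.24 MHz, folds to fs − 19.08 MHz = 3.4 MHz.
Distinct values: {0.88 MHz, 2.12 MHz, 3.4 MHz, 10.54 MHz}.

0.88 MHz, 2.12 MHz, 3.4 MHz, 10.54 MHz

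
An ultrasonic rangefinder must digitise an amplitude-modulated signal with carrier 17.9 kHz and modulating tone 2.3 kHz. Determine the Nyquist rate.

AM sidebands sit at fc ± fm = 15.6 kHz and 20.2 kHz.
Highest-frequency component: 20.2 kHz.
Nyquist rate = 2 × 20.2 kHz = 40.4 kHz.

40.4 kHz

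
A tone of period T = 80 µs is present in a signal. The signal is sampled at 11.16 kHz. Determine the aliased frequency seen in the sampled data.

1.34 kHz

T = 80 µs → f = 1/T = 12.5 kHz.
12.5 kHz mod fs = 1.34 kHz.
1.34 kHz ≤ fs/2 = 5.58 kHz, appears at 1.34 kHz.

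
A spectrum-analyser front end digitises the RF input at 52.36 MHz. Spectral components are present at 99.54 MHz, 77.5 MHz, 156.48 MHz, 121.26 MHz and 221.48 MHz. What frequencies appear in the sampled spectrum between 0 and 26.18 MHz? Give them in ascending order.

0.6 MHz, 5.18 MHz, 12.04 MHz, 16.54 MHz, 25.14 MHz

fs/2 = 26.18 MHz.
99.54 MHz mod fs = 47.18 MHz.
47.18 MHz > fs/2 = 26.18 MHz, folds to fs − 47.18 MHz = 5.18 MHz.
77.5 MHz mod fs = 25.14 MHz.
25.14 MHz ≤ fs/2 = 26.18 MHz, appears at 25.14 MHz.
156.48 MHz mod fs = 51.76 MHz.
51.76 MHz > fs/2 = 26.18 MHz, folds to fs − 51.76 MHz = 0.6 MHz.
121.26 MHz mod fs = 16.54 MHz.
16.54 MHz ≤ fs/2 = 26.18 MHz, appears at 16.54 MHz.
221.48 MHz mod fs = 12.04 MHz.
12.04 MHz ≤ fs/2 = 26.18 MHz, appears at 12.04 MHz.
Distinct values: {0.6 MHz, 5.18 MHz, 12.04 MHz, 16.54 MHz, 25.14 MHz}.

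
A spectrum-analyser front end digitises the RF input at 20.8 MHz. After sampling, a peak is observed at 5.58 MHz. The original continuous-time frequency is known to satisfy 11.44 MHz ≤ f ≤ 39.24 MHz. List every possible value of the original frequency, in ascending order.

Frequencies that alias to 5.58 MHz are k·fs ± 5.58 MHz for integer k ≥ 0.
k=0: 5.58 MHz.
k=1: 15.22 MHz, 26.38 MHz.
k=2: 36.02 MHz, 47.18 MHz.
k=3: 56.82 MHz, 67.98 MHz.
Within [11.44 MHz, 39.24 MHz]: 15.22 MHz, 26.38 MHz, 36.02 MHz.

15.22 MHz, 26.38 MHz, 36.02 MHz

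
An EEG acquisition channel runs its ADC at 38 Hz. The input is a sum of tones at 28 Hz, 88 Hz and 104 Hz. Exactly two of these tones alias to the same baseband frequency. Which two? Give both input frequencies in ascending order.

fs/2 = 19 Hz.
28 Hz > fs/2 = 19 Hz, folds to fs − 28 Hz = 10 Hz.
88 Hz mod fs = 12 Hz.
12 Hz ≤ fs/2 = 19 Hz, appears at 12 Hz.
104 Hz mod fs = 28 Hz.
28 Hz > fs/2 = 19 Hz, folds to fs − 28 Hz = 10 Hz.
28 Hz and 104 Hz both map to 10 Hz.

28 Hz, 104 Hz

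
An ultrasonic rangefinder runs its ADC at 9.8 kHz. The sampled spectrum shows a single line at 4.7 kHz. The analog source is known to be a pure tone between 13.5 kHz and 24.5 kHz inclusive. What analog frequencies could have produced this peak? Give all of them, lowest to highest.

Frequencies that alias to 4.7 kHz are k·fs ± 4.7 kHz for integer k ≥ 0.
k=0: 4.7 kHz.
k=1: 5.1 kHz, 14.5 kHz.
k=2: 14.9 kHz, 24.3 kHz.
k=3: 24.7 kHz, 34.1 kHz.
Within [13.5 kHz, 24.5 kHz]: 14.5 kHz, 14.9 kHz, 24.3 kHz.

14.5 kHz, 14.9 kHz, 24.3 kHz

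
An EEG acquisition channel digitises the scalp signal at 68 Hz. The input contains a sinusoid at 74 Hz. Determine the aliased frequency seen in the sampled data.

74 Hz mod fs = 6 Hz.
6 Hz ≤ fs/2 = 34 Hz, appears at 6 Hz.

6 Hz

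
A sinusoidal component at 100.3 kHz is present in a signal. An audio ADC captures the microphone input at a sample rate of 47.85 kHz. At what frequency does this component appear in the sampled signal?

100.3 kHz mod fs = 4.6 kHz.
4.6 kHz ≤ fs/2 = 23.925 kHz, appears at 4.6 kHz.

4.6 kHz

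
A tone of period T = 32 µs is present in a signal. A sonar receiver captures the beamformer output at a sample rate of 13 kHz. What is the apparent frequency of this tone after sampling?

5.25 kHz

T = 32 µs → f = 1/T = 31.25 kHz.
31.25 kHz mod fs = 5.25 kHz.
5.25 kHz ≤ fs/2 = 6.5 kHz, appears at 5.25 kHz.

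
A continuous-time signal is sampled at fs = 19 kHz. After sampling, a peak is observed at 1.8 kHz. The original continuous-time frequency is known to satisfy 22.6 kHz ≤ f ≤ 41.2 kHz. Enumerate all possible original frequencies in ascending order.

36.2 kHz, 39.8 kHz

Frequencies that alias to 1.8 kHz are k·fs ± 1.8 kHz for integer k ≥ 0.
k=0: 1.8 kHz.
k=1: 17.2 kHz, 20.8 kHz.
k=2: 36.2 kHz, 39.8 kHz.
k=3: 55.2 kHz, 58.8 kHz.
Within [22.6 kHz, 41.2 kHz]: 36.2 kHz, 39.8 kHz.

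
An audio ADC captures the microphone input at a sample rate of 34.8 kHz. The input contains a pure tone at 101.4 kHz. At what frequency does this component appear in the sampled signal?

3 kHz

101.4 kHz mod fs = 31.8 kHz.
31.8 kHz > fs/2 = 17.4 kHz, folds to fs − 31.8 kHz = 3 kHz.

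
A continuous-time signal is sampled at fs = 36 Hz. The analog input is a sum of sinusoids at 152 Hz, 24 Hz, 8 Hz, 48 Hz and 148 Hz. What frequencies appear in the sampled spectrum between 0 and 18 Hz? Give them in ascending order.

4 Hz, 8 Hz, 12 Hz

fs/2 = 18 Hz.
152 Hz mod fs = 8 Hz.
8 Hz ≤ fs/2 = 18 Hz, appears at 8 Hz.
24 Hz > fs/2 = 18 Hz, folds to fs − 24 Hz = 12 Hz.
8 Hz ≤ fs/2 = 18 Hz, passes unchanged.
48 Hz mod fs = 12 Hz.
12 Hz ≤ fs/2 = 18 Hz, appears at 12 Hz.
148 Hz mod fs = 4 Hz.
4 Hz ≤ fs/2 = 18 Hz, appears at 4 Hz.
Distinct values: {4 Hz, 8 Hz, 12 Hz}.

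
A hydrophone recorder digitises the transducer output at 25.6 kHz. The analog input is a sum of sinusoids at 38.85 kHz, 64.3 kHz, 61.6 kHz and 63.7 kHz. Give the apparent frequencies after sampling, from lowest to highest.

fs/2 = 12.8 kHz.
38.85 kHz mod fs = 13.25 kHz.
13.25 kHz > fs/2 = 12.8 kHz, folds to fs − 13.25 kHz = 12.35 kHz.
64.3 kHz mod fs = 13.1 kHz.
13.1 kHz > fs/2 = 12.8 kHz, folds to fs − 13.1 kHz = 12.5 kHz.
61.6 kHz mod fs = 10.4 kHz.
10.4 kHz ≤ fs/2 = 12.8 kHz, appears at 10.4 kHz.
63.7 kHz mod fs = 12.5 kHz.
12.5 kHz ≤ fs/2 = 12.8 kHz, appears at 12.5 kHz.
Distinct values: {10.4 kHz, 12.35 kHz, 12.5 kHz}.

10.4 kHz, 12.35 kHz, 12.5 kHz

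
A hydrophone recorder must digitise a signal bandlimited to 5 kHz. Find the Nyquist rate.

Nyquist rate = 2 × 5 kHz = 10 kHz.

10 kHz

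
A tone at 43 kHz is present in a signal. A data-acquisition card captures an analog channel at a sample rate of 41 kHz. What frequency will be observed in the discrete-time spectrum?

43 kHz mod fs = 2 kHz.
2 kHz ≤ fs/2 = 20.5 kHz, appears at 2 kHz.

2 kHz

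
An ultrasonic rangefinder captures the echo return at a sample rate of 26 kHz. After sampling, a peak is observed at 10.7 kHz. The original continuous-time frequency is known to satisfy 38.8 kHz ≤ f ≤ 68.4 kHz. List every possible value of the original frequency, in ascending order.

Frequencies that alias to 10.7 kHz are k·fs ± 10.7 kHz for integer k ≥ 0.
k=0: 10.7 kHz.
k=1: 15.3 kHz, 36.7 kHz.
k=2: 41.3 kHz, 62.7 kHz.
k=3: 67.3 kHz, 88.7 kHz.
k=4: 93.3 kHz, 114.7 kHz.
Within [38.8 kHz, 68.4 kHz]: 41.3 kHz, 62.7 kHz, 67.3 kHz.

41.3 kHz, 62.7 kHz, 67.3 kHz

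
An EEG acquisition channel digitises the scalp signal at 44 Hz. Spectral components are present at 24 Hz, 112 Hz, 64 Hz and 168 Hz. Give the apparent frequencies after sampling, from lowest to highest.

8 Hz, 20 Hz

fs/2 = 22 Hz.
24 Hz > fs/2 = 22 Hz, folds to fs − 24 Hz = 20 Hz.
112 Hz mod fs = 24 Hz.
24 Hz > fs/2 = 22 Hz, folds to fs − 24 Hz = 20 Hz.
64 Hz mod fs = 20 Hz.
20 Hz ≤ fs/2 = 22 Hz, appears at 20 Hz.
168 Hz mod fs = 36 Hz.
36 Hz > fs/2 = 22 Hz, folds to fs − 36 Hz = 8 Hz.
Distinct values: {8 Hz, 20 Hz}.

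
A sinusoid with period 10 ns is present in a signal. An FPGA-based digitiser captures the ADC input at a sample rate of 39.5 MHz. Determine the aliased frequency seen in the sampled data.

T = 10 ns → f = 1/T = 100 MHz.
100 MHz mod fs = 21 MHz.
21 MHz > fs/2 = 19.75 MHz, folds to fs − 21 MHz = 18.5 MHz.

18.5 MHz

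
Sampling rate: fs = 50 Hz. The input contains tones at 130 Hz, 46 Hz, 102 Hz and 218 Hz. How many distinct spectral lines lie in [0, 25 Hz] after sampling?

fs/2 = 25 Hz.
130 Hz mod fs = 30 Hz.
30 Hz > fs/2 = 25 Hz, folds to fs − 30 Hz = 20 Hz.
46 Hz > fs/2 = 25 Hz, folds to fs − 46 Hz = 4 Hz.
102 Hz mod fs = 2 Hz.
2 Hz ≤ fs/2 = 25 Hz, appears at 2 Hz.
218 Hz mod fs = 18 Hz.
18 Hz ≤ fs/2 = 25 Hz, appears at 18 Hz.
Distinct values: {2 Hz, 4 Hz, 18 Hz, 20 Hz} → 4.

4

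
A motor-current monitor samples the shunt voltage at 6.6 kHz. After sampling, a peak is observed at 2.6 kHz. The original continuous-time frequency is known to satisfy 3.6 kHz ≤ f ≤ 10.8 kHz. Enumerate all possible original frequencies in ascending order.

4 kHz, 9.2 kHz, 10.6 kHz

Frequencies that alias to 2.6 kHz are k·fs ± 2.6 kHz for integer k ≥ 0.
k=0: 2.6 kHz.
k=1: 4 kHz, 9.2 kHz.
k=2: 10.6 kHz, 15.8 kHz.
k=3: 17.2 kHz, 22.4 kHz.
Within [3.6 kHz, 10.8 kHz]: 4 kHz, 9.2 kHz, 10.6 kHz.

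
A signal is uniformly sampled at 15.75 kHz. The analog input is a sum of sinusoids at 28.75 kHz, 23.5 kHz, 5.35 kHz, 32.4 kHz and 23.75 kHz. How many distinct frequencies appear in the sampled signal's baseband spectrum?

fs/2 = 7.875 kHz.
28.75 kHz mod fs = 13 kHz.
13 kHz > fs/2 = 7.875 kHz, folds to fs − 13 kHz = 2.75 kHz.
23.5 kHz mod fs = 7.75 kHz.
7.75 kHz ≤ fs/2 = 7.875 kHz, appears at 7.75 kHz.
5.35 kHz ≤ fs/2 = 7.875 kHz, passes unchanged.
32.4 kHz mod fs = 0.9 kHz.
0.9 kHz ≤ fs/2 = 7.875 kHz, appears at 0.9 kHz.
23.75 kHz mod fs = 8 kHz.
8 kHz > fs/2 = 7.875 kHz, folds to fs − 8 kHz = 7.75 kHz.
Distinct values: {0.9 kHz, 2.75 kHz, 5.35 kHz, 7.75 kHz} → 4.

4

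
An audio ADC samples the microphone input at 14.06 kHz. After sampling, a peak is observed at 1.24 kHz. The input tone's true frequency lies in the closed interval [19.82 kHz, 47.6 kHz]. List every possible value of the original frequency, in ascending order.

26.88 kHz, 29.36 kHz, 40.94 kHz, 43.42 kHz

Frequencies that alias to 1.24 kHz are k·fs ± 1.24 kHz for integer k ≥ 0.
k=0: 1.24 kHz.
k=1: 12.82 kHz, 15.3 kHz.
k=2: 26.88 kHz, 29.36 kHz.
k=3: 40.94 kHz, 43.42 kHz.
k=4: 55 kHz, 57.48 kHz.
Within [19.82 kHz, 47.6 kHz]: 26.88 kHz, 29.36 kHz, 40.94 kHz, 43.42 kHz.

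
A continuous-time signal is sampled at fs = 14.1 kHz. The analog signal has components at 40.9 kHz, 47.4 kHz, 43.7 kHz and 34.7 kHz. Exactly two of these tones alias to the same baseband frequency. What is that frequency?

1.4 kHz

fs/2 = 7.05 kHz.
40.9 kHz mod fs = 12.7 kHz.
12.7 kHz > fs/2 = 7.05 kHz, folds to fs − 12.7 kHz = 1.4 kHz.
47.4 kHz mod fs = 5.1 kHz.
5.1 kHz ≤ fs/2 = 7.05 kHz, appears at 5.1 kHz.
43.7 kHz mod fs = 1.4 kHz.
1.4 kHz ≤ fs/2 = 7.05 kHz, appears at 1.4 kHz.
34.7 kHz mod fs = 6.5 kHz.
6.5 kHz ≤ fs/2 = 7.05 kHz, appears at 6.5 kHz.
40.9 kHz and 43.7 kHz both map to 1.4 kHz.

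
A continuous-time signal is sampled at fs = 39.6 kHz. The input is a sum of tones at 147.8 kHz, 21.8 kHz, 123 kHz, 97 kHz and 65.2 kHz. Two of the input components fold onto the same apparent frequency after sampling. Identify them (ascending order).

21.8 kHz, 97 kHz

fs/2 = 19.8 kHz.
147.8 kHz mod fs = 29 kHz.
29 kHz > fs/2 = 19.8 kHz, folds to fs − 29 kHz = 10.6 kHz.
21.8 kHz > fs/2 = 19.8 kHz, folds to fs − 21.8 kHz = 17.8 kHz.
123 kHz mod fs = 4.2 kHz.
4.2 kHz ≤ fs/2 = 19.8 kHz, appears at 4.2 kHz.
97 kHz mod fs = 17.8 kHz.
17.8 kHz ≤ fs/2 = 19.8 kHz, appears at 17.8 kHz.
65.2 kHz mod fs = 25.6 kHz.
25.6 kHz > fs/2 = 19.8 kHz, folds to fs − 25.6 kHz = 14 kHz.
21.8 kHz and 97 kHz both map to 17.8 kHz.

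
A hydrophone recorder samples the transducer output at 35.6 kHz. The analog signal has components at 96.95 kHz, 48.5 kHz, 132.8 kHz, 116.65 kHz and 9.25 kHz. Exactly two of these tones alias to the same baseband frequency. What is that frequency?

fs/2 = 17.8 kHz.
96.95 kHz mod fs = 25.75 kHz.
25.75 kHz > fs/2 = 17.8 kHz, folds to fs − 25.75 kHz = 9.85 kHz.
48.5 kHz mod fs = 12.9 kHz.
12.9 kHz ≤ fs/2 = 17.8 kHz, appears at 12.9 kHz.
132.8 kHz mod fs = 26 kHz.
26 kHz > fs/2 = 17.8 kHz, folds to fs − 26 kHz = 9.6 kHz.
116.65 kHz mod fs = 9.85 kHz.
9.85 kHz ≤ fs/2 = 17.8 kHz, appears at 9.85 kHz.
9.25 kHz ≤ fs/2 = 17.8 kHz, passes unchanged.
96.95 kHz and 116.65 kHz both map to 9.85 kHz.

9.85 kHz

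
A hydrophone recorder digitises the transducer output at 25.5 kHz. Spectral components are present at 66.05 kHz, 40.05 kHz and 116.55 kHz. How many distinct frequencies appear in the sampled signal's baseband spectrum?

fs/2 = 12.75 kHz.
66.05 kHz mod fs = 15.05 kHz.
15.05 kHz > fs/2 = 12.75 kHz, folds to fs − 15.05 kHz = 10.45 kHz.
40.05 kHz mod fs = 14.55 kHz.
14.55 kHz > fs/2 = 12.75 kHz, folds to fs − 14.55 kHz = 10.95 kHz.
116.55 kHz mod fs = 14.55 kHz.
14.55 kHz > fs/2 = 12.75 kHz, folds to fs − 14.55 kHz = 10.95 kHz.
Distinct values: {10.45 kHz, 10.95 kHz} → 2.

2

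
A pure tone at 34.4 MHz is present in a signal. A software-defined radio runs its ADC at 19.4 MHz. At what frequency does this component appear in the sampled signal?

34.4 MHz mod fs = 15 MHz.
15 MHz > fs/2 = 9.7 MHz, folds to fs − 15 MHz = 4.4 MHz.

4.4 MHz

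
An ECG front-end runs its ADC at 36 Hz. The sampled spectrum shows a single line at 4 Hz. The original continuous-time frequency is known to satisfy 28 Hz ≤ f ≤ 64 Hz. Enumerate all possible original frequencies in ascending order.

32 Hz, 40 Hz

Frequencies that alias to 4 Hz are k·fs ± 4 Hz for integer k ≥ 0.
k=0: 4 Hz.
k=1: 32 Hz, 40 Hz.
k=2: 68 Hz, 76 Hz.
Within [28 Hz, 64 Hz]: 32 Hz, 40 Hz.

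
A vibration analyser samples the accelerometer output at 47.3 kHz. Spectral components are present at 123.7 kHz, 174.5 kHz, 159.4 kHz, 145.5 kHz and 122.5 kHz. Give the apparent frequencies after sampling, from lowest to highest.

fs/2 = 23.65 kHz.
123.7 kHz mod fs = 29.1 kHz.
29.1 kHz > fs/2 = 23.65 kHz, folds to fs − 29.1 kHz = 18.2 kHz.
174.5 kHz mod fs = 32.6 kHz.
32.6 kHz > fs/2 = 23.65 kHz, folds to fs − 32.6 kHz = 14.7 kHz.
159.4 kHz mod fs = 17.5 kHz.
17.5 kHz ≤ fs/2 = 23.65 kHz, appears at 17.5 kHz.
145.5 kHz mod fs = 3.6 kHz.
3.6 kHz ≤ fs/2 = 23.65 kHz, appears at 3.6 kHz.
122.5 kHz mod fs = 27.9 kHz.
27.9 kHz > fs/2 = 23.65 kHz, folds to fs − 27.9 kHz = 19.4 kHz.
Distinct values: {3.6 kHz, 14.7 kHz, 17.5 kHz, 18.2 kHz, 19.4 kHz}.

3.6 kHz, 14.7 kHz, 17.5 kHz, 18.2 kHz, 19.4 kHz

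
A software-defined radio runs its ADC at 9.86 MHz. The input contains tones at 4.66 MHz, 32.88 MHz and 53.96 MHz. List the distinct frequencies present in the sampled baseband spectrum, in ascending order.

3.3 MHz, 4.66 MHz

fs/2 = 4.93 MHz.
4.66 MHz ≤ fs/2 = 4.93 MHz, passes unchanged.
32.88 MHz mod fs = 3.3 MHz.
3.3 MHz ≤ fs/2 = 4.93 MHz, appears at 3.3 MHz.
53.96 MHz mod fs = 4.66 MHz.
4.66 MHz ≤ fs/2 = 4.93 MHz, appears at 4.66 MHz.
Distinct values: {3.3 MHz, 4.66 MHz}.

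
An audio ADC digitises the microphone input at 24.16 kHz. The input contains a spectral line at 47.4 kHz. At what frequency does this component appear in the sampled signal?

0.92 kHz

47.4 kHz mod fs = 23.24 kHz.
23.24 kHz > fs/2 = 12.08 kHz, folds to fs − 23.24 kHz = 0.92 kHz.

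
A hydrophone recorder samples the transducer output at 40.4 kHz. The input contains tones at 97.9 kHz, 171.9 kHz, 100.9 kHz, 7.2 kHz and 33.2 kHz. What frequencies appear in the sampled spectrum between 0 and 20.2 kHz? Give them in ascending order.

fs/2 = 20.2 kHz.
97.9 kHz mod fs = 17.1 kHz.
17.1 kHz ≤ fs/2 = 20.2 kHz, appears at 17.1 kHz.
171.9 kHz mod fs = 10.3 kHz.
10.3 kHz ≤ fs/2 = 20.2 kHz, appears at 10.3 kHz.
100.9 kHz mod fs = 20.1 kHz.
20.1 kHz ≤ fs/2 = 20.2 kHz, appears at 20.1 kHz.
7.2 kHz ≤ fs/2 = 20.2 kHz, passes unchanged.
33.2 kHz > fs/2 = 20.2 kHz, folds to fs − 33.2 kHz = 7.2 kHz.
Distinct values: {7.2 kHz, 10.3 kHz, 17.1 kHz, 20.1 kHz}.

7.2 kHz, 10.3 kHz, 17.1 kHz, 20.1 kHz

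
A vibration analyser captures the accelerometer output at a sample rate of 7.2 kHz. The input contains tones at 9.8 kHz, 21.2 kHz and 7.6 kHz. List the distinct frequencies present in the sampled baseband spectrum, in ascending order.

fs/2 = 3.6 kHz.
9.8 kHz mod fs = 2.6 kHz.
2.6 kHz ≤ fs/2 = 3.6 kHz, appears at 2.6 kHz.
21.2 kHz mod fs = 6.8 kHz.
6.8 kHz > fs/2 = 3.6 kHz, folds to fs − 6.8 kHz = 0.4 kHz.
7.6 kHz mod fs = 0.4 kHz.
0.4 kHz ≤ fs/2 = 3.6 kHz, appears at 0.4 kHz.
Distinct values: {0.4 kHz, 2.6 kHz}.

0.4 kHz, 2.6 kHz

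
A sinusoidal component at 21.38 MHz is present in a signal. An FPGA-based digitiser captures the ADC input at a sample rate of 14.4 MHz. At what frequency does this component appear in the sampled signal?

6.98 MHz

21.38 MHz mod fs = 6.98 MHz.
6.98 MHz ≤ fs/2 = 7.2 MHz, appears at 6.98 MHz.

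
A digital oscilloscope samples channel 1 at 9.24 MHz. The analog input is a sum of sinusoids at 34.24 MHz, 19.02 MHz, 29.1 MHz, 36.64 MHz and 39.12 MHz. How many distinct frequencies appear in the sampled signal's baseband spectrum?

5

fs/2 = 4.62 MHz.
34.24 MHz mod fs = 6.52 MHz.
6.52 MHz > fs/2 = 4.62 MHz, folds to fs − 6.52 MHz = 2.72 MHz.
19.02 MHz mod fs = 0.54 MHz.
0.54 MHz ≤ fs/2 = 4.62 MHz, appears at 0.54 MHz.
29.1 MHz mod fs = 1.38 MHz.
1.38 MHz ≤ fs/2 = 4.62 MHz, appears at 1.38 MHz.
36.64 MHz mod fs = 8.92 MHz.
8.92 MHz > fs/2 = 4.62 MHz, folds to fs − 8.92 MHz = 0.32 MHz.
39.12 MHz mod fs = 2.16 MHz.
2.16 MHz ≤ fs/2 = 4.62 MHz, appears at 2.16 MHz.
Distinct values: {0.32 MHz, 0.54 MHz, 1.38 MHz, 2.16 MHz, 2.72 MHz} → 5.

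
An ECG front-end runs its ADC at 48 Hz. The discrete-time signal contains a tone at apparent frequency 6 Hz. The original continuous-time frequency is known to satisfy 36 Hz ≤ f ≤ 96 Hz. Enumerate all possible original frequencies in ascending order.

Frequencies that alias to 6 Hz are k·fs ± 6 Hz for integer k ≥ 0.
k=0: 6 Hz.
k=1: 42 Hz, 54 Hz.
k=2: 90 Hz, 102 Hz.
k=3: 138 Hz, 150 Hz.
Within [36 Hz, 96 Hz]: 42 Hz, 54 Hz, 90 Hz.

42 Hz, 54 Hz, 90 Hz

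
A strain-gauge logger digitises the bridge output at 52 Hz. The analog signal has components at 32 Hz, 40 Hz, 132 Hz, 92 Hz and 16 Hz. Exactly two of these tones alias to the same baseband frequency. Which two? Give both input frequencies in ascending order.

40 Hz, 92 Hz

fs/2 = 26 Hz.
32 Hz > fs/2 = 26 Hz, folds to fs − 32 Hz = 20 Hz.
40 Hz > fs/2 = 26 Hz, folds to fs − 40 Hz = 12 Hz.
132 Hz mod fs = 28 Hz.
28 Hz > fs/2 = 26 Hz, folds to fs − 28 Hz = 24 Hz.
92 Hz mod fs = 40 Hz.
40 Hz > fs/2 = 26 Hz, folds to fs − 40 Hz = 12 Hz.
16 Hz ≤ fs/2 = 26 Hz, passes unchanged.
40 Hz and 92 Hz both map to 12 Hz.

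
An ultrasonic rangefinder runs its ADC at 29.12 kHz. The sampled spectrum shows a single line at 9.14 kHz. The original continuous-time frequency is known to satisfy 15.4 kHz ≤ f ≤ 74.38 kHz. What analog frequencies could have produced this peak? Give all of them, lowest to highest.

19.98 kHz, 38.26 kHz, 49.1 kHz, 67.38 kHz

Frequencies that alias to 9.14 kHz are k·fs ± 9.14 kHz for integer k ≥ 0.
k=0: 9.14 kHz.
k=1: 19.98 kHz, 38.26 kHz.
k=2: 49.1 kHz, 67.38 kHz.
k=3: 78.22 kHz, 96.5 kHz.
Within [15.4 kHz, 74.38 kHz]: 19.98 kHz, 38.26 kHz, 49.1 kHz, 67.38 kHz.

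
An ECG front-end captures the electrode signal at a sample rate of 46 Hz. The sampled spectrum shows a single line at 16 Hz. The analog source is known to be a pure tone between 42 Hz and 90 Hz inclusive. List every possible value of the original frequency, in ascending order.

62 Hz, 76 Hz

Frequencies that alias to 16 Hz are k·fs ± 16 Hz for integer k ≥ 0.
k=0: 16 Hz.
k=1: 30 Hz, 62 Hz.
k=2: 76 Hz, 108 Hz.
k=3: 122 Hz, 154 Hz.
Within [42 Hz, 90 Hz]: 62 Hz, 76 Hz.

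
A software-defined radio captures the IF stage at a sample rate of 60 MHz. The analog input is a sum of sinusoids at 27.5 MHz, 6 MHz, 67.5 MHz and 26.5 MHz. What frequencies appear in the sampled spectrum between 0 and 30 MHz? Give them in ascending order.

fs/2 = 30 MHz.
27.5 MHz ≤ fs/2 = 30 MHz, passes unchanged.
6 MHz ≤ fs/2 = 30 MHz, passes unchanged.
67.5 MHz mod fs = 7.5 MHz.
7.5 MHz ≤ fs/2 = 30 MHz, appears at 7.5 MHz.
26.5 MHz ≤ fs/2 = 30 MHz, passes unchanged.
Distinct values: {6 MHz, 7.5 MHz, 26.5 MHz, 27.5 MHz}.

6 MHz, 7.5 MHz, 26.5 MHz, 27.5 MHz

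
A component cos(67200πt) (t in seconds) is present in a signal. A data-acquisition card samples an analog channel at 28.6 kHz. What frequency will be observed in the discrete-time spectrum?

ω = 67200π rad/s → f = ω/(2π) = 33600 Hz = 33.6 kHz.
33.6 kHz mod fs = 5 kHz.
5 kHz ≤ fs/2 = 14.3 kHz, appears at 5 kHz.

5 kHz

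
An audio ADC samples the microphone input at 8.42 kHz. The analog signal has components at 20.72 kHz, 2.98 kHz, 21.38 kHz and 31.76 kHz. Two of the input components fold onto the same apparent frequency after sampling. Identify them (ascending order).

fs/2 = 4.21 kHz.
20.72 kHz mod fs = 3.88 kHz.
3.88 kHz ≤ fs/2 = 4.21 kHz, appears at 3.88 kHz.
2.98 kHz ≤ fs/2 = 4.21 kHz, passes unchanged.
21.38 kHz mod fs = 4.54 kHz.
4.54 kHz > fs/2 = 4.21 kHz, folds to fs − 4.54 kHz = 3.88 kHz.
31.76 kHz mod fs = 6.5 kHz.
6.5 kHz > fs/2 = 4.21 kHz, folds to fs − 6.5 kHz = 1.92 kHz.
20.72 kHz and 21.38 kHz both map to 3.88 kHz.

20.72 kHz, 21.38 kHz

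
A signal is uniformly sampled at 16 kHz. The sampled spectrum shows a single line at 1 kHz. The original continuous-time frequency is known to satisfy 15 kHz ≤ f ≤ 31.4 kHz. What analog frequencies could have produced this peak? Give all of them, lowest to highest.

Frequencies that alias to 1 kHz are k·fs ± 1 kHz for integer k ≥ 0.
k=0: 1 kHz.
k=1: 15 kHz, 17 kHz.
k=2: 31 kHz, 33 kHz.
k=3: 47 kHz, 49 kHz.
Within [15 kHz, 31.4 kHz]: 15 kHz, 17 kHz, 31 kHz.

15 kHz, 17 kHz, 31 kHz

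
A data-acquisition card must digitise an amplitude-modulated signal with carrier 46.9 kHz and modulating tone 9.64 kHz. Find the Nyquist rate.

AM sidebands sit at fc ± fm = 37.26 kHz and 56.54 kHz.
Highest-frequency component: 56.54 kHz.
Nyquist rate = 2 × 56.54 kHz = 113.08 kHz.

113.08 kHz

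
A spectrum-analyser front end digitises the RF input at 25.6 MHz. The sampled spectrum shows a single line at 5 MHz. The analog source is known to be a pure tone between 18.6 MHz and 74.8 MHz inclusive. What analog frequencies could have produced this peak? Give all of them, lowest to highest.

Frequencies that alias to 5 MHz are k·fs ± 5 MHz for integer k ≥ 0.
k=0: 5 MHz.
k=1: 20.6 MHz, 30.6 MHz.
k=2: 46.2 MHz, 56.2 MHz.
k=3: 71.8 MHz, 81.8 MHz.
k=4: 97.4 MHz, 107.4 MHz.
Within [18.6 MHz, 74.8 MHz]: 20.6 MHz, 30.6 MHz, 46.2 MHz, 56.2 MHz, 71.8 MHz.

20.6 MHz, 30.6 MHz, 46.2 MHz, 56.2 MHz, 71.8 MHz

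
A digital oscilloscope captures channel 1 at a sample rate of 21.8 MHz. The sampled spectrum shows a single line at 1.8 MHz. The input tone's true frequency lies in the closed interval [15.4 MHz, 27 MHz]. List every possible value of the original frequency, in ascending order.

20 MHz, 23.6 MHz

Frequencies that alias to 1.8 MHz are k·fs ± 1.8 MHz for integer k ≥ 0.
k=0: 1.8 MHz.
k=1: 20 MHz, 23.6 MHz.
k=2: 41.8 MHz, 45.4 MHz.
Within [15.4 MHz, 27 MHz]: 20 MHz, 23.6 MHz.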